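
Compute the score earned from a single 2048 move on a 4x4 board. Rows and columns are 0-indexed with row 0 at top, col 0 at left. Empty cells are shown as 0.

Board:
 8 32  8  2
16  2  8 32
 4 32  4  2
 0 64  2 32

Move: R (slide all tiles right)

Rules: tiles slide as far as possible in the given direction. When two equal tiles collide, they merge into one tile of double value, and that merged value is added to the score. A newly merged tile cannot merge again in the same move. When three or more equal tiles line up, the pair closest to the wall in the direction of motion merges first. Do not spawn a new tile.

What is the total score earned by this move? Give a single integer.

Answer: 0

Derivation:
Slide right:
row 0: [8, 32, 8, 2] -> [8, 32, 8, 2]  score +0 (running 0)
row 1: [16, 2, 8, 32] -> [16, 2, 8, 32]  score +0 (running 0)
row 2: [4, 32, 4, 2] -> [4, 32, 4, 2]  score +0 (running 0)
row 3: [0, 64, 2, 32] -> [0, 64, 2, 32]  score +0 (running 0)
Board after move:
 8 32  8  2
16  2  8 32
 4 32  4  2
 0 64  2 32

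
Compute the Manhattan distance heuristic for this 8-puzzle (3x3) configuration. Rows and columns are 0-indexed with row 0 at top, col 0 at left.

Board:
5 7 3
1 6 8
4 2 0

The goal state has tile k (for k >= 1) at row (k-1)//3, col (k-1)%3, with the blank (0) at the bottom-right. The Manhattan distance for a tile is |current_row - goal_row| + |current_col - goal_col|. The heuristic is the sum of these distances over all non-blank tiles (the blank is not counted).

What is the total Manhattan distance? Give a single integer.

Answer: 12

Derivation:
Tile 5: at (0,0), goal (1,1), distance |0-1|+|0-1| = 2
Tile 7: at (0,1), goal (2,0), distance |0-2|+|1-0| = 3
Tile 3: at (0,2), goal (0,2), distance |0-0|+|2-2| = 0
Tile 1: at (1,0), goal (0,0), distance |1-0|+|0-0| = 1
Tile 6: at (1,1), goal (1,2), distance |1-1|+|1-2| = 1
Tile 8: at (1,2), goal (2,1), distance |1-2|+|2-1| = 2
Tile 4: at (2,0), goal (1,0), distance |2-1|+|0-0| = 1
Tile 2: at (2,1), goal (0,1), distance |2-0|+|1-1| = 2
Sum: 2 + 3 + 0 + 1 + 1 + 2 + 1 + 2 = 12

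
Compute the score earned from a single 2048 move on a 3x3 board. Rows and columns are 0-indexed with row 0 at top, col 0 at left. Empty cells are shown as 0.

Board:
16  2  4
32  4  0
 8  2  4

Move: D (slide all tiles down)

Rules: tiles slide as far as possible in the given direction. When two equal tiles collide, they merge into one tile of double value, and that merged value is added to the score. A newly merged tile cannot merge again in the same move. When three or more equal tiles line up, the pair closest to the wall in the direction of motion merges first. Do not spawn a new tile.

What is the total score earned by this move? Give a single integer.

Slide down:
col 0: [16, 32, 8] -> [16, 32, 8]  score +0 (running 0)
col 1: [2, 4, 2] -> [2, 4, 2]  score +0 (running 0)
col 2: [4, 0, 4] -> [0, 0, 8]  score +8 (running 8)
Board after move:
16  2  0
32  4  0
 8  2  8

Answer: 8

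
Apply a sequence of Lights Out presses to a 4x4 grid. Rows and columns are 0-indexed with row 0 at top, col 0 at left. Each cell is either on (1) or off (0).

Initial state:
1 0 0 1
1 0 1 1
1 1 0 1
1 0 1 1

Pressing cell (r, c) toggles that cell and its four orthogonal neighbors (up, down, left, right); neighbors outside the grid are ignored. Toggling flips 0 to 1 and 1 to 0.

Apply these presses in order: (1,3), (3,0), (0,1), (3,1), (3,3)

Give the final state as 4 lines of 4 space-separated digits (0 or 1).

Answer: 0 1 1 0
1 1 0 0
0 0 0 1
1 0 1 0

Derivation:
After press 1 at (1,3):
1 0 0 0
1 0 0 0
1 1 0 0
1 0 1 1

After press 2 at (3,0):
1 0 0 0
1 0 0 0
0 1 0 0
0 1 1 1

After press 3 at (0,1):
0 1 1 0
1 1 0 0
0 1 0 0
0 1 1 1

After press 4 at (3,1):
0 1 1 0
1 1 0 0
0 0 0 0
1 0 0 1

After press 5 at (3,3):
0 1 1 0
1 1 0 0
0 0 0 1
1 0 1 0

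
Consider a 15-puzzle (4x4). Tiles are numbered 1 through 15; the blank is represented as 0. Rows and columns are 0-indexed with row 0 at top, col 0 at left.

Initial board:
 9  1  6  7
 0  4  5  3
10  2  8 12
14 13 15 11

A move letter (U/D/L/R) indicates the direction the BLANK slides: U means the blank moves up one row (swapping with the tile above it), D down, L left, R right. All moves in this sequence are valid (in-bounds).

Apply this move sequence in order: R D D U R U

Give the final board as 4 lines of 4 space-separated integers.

Answer:  9  1  6  7
 4  2  0  3
10  8  5 12
14 13 15 11

Derivation:
After move 1 (R):
 9  1  6  7
 4  0  5  3
10  2  8 12
14 13 15 11

After move 2 (D):
 9  1  6  7
 4  2  5  3
10  0  8 12
14 13 15 11

After move 3 (D):
 9  1  6  7
 4  2  5  3
10 13  8 12
14  0 15 11

After move 4 (U):
 9  1  6  7
 4  2  5  3
10  0  8 12
14 13 15 11

After move 5 (R):
 9  1  6  7
 4  2  5  3
10  8  0 12
14 13 15 11

After move 6 (U):
 9  1  6  7
 4  2  0  3
10  8  5 12
14 13 15 11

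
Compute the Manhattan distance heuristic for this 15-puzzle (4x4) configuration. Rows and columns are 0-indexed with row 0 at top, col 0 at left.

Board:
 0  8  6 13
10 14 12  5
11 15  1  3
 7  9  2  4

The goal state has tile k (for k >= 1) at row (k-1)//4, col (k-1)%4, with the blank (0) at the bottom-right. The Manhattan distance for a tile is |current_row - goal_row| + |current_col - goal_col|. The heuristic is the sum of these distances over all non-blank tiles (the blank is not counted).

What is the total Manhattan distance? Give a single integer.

Answer: 44

Derivation:
Tile 8: at (0,1), goal (1,3), distance |0-1|+|1-3| = 3
Tile 6: at (0,2), goal (1,1), distance |0-1|+|2-1| = 2
Tile 13: at (0,3), goal (3,0), distance |0-3|+|3-0| = 6
Tile 10: at (1,0), goal (2,1), distance |1-2|+|0-1| = 2
Tile 14: at (1,1), goal (3,1), distance |1-3|+|1-1| = 2
Tile 12: at (1,2), goal (2,3), distance |1-2|+|2-3| = 2
Tile 5: at (1,3), goal (1,0), distance |1-1|+|3-0| = 3
Tile 11: at (2,0), goal (2,2), distance |2-2|+|0-2| = 2
Tile 15: at (2,1), goal (3,2), distance |2-3|+|1-2| = 2
Tile 1: at (2,2), goal (0,0), distance |2-0|+|2-0| = 4
Tile 3: at (2,3), goal (0,2), distance |2-0|+|3-2| = 3
Tile 7: at (3,0), goal (1,2), distance |3-1|+|0-2| = 4
Tile 9: at (3,1), goal (2,0), distance |3-2|+|1-0| = 2
Tile 2: at (3,2), goal (0,1), distance |3-0|+|2-1| = 4
Tile 4: at (3,3), goal (0,3), distance |3-0|+|3-3| = 3
Sum: 3 + 2 + 6 + 2 + 2 + 2 + 3 + 2 + 2 + 4 + 3 + 4 + 2 + 4 + 3 = 44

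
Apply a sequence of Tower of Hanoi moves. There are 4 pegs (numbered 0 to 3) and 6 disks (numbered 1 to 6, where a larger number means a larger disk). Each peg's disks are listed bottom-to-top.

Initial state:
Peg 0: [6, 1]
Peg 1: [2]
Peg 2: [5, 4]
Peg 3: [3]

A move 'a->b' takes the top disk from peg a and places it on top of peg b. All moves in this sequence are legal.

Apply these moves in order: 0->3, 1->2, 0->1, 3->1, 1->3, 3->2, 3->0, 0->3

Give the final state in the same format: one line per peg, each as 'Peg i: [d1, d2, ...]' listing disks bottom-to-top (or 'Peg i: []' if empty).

Answer: Peg 0: []
Peg 1: [6]
Peg 2: [5, 4, 2, 1]
Peg 3: [3]

Derivation:
After move 1 (0->3):
Peg 0: [6]
Peg 1: [2]
Peg 2: [5, 4]
Peg 3: [3, 1]

After move 2 (1->2):
Peg 0: [6]
Peg 1: []
Peg 2: [5, 4, 2]
Peg 3: [3, 1]

After move 3 (0->1):
Peg 0: []
Peg 1: [6]
Peg 2: [5, 4, 2]
Peg 3: [3, 1]

After move 4 (3->1):
Peg 0: []
Peg 1: [6, 1]
Peg 2: [5, 4, 2]
Peg 3: [3]

After move 5 (1->3):
Peg 0: []
Peg 1: [6]
Peg 2: [5, 4, 2]
Peg 3: [3, 1]

After move 6 (3->2):
Peg 0: []
Peg 1: [6]
Peg 2: [5, 4, 2, 1]
Peg 3: [3]

After move 7 (3->0):
Peg 0: [3]
Peg 1: [6]
Peg 2: [5, 4, 2, 1]
Peg 3: []

After move 8 (0->3):
Peg 0: []
Peg 1: [6]
Peg 2: [5, 4, 2, 1]
Peg 3: [3]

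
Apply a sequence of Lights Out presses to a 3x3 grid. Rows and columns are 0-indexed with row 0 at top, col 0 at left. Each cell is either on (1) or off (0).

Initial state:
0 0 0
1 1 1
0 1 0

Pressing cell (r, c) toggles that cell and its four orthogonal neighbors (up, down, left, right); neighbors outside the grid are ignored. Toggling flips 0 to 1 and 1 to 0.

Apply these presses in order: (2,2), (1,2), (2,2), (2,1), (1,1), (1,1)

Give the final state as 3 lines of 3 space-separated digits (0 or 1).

Answer: 0 0 1
1 1 0
1 0 0

Derivation:
After press 1 at (2,2):
0 0 0
1 1 0
0 0 1

After press 2 at (1,2):
0 0 1
1 0 1
0 0 0

After press 3 at (2,2):
0 0 1
1 0 0
0 1 1

After press 4 at (2,1):
0 0 1
1 1 0
1 0 0

After press 5 at (1,1):
0 1 1
0 0 1
1 1 0

After press 6 at (1,1):
0 0 1
1 1 0
1 0 0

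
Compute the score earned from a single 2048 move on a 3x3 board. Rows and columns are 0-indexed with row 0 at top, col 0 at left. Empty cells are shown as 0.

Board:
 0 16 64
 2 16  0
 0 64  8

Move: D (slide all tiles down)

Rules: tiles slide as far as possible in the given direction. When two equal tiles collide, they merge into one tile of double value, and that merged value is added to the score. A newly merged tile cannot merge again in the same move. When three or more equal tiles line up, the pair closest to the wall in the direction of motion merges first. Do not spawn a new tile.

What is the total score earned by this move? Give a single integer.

Slide down:
col 0: [0, 2, 0] -> [0, 0, 2]  score +0 (running 0)
col 1: [16, 16, 64] -> [0, 32, 64]  score +32 (running 32)
col 2: [64, 0, 8] -> [0, 64, 8]  score +0 (running 32)
Board after move:
 0  0  0
 0 32 64
 2 64  8

Answer: 32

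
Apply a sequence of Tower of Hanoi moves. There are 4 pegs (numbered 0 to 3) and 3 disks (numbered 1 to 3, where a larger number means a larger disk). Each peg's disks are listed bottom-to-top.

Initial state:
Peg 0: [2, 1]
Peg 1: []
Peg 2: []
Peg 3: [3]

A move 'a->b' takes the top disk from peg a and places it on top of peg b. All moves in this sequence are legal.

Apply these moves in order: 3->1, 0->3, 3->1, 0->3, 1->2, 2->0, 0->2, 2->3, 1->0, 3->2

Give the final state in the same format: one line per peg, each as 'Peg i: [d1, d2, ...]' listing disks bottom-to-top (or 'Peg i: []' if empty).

After move 1 (3->1):
Peg 0: [2, 1]
Peg 1: [3]
Peg 2: []
Peg 3: []

After move 2 (0->3):
Peg 0: [2]
Peg 1: [3]
Peg 2: []
Peg 3: [1]

After move 3 (3->1):
Peg 0: [2]
Peg 1: [3, 1]
Peg 2: []
Peg 3: []

After move 4 (0->3):
Peg 0: []
Peg 1: [3, 1]
Peg 2: []
Peg 3: [2]

After move 5 (1->2):
Peg 0: []
Peg 1: [3]
Peg 2: [1]
Peg 3: [2]

After move 6 (2->0):
Peg 0: [1]
Peg 1: [3]
Peg 2: []
Peg 3: [2]

After move 7 (0->2):
Peg 0: []
Peg 1: [3]
Peg 2: [1]
Peg 3: [2]

After move 8 (2->3):
Peg 0: []
Peg 1: [3]
Peg 2: []
Peg 3: [2, 1]

After move 9 (1->0):
Peg 0: [3]
Peg 1: []
Peg 2: []
Peg 3: [2, 1]

After move 10 (3->2):
Peg 0: [3]
Peg 1: []
Peg 2: [1]
Peg 3: [2]

Answer: Peg 0: [3]
Peg 1: []
Peg 2: [1]
Peg 3: [2]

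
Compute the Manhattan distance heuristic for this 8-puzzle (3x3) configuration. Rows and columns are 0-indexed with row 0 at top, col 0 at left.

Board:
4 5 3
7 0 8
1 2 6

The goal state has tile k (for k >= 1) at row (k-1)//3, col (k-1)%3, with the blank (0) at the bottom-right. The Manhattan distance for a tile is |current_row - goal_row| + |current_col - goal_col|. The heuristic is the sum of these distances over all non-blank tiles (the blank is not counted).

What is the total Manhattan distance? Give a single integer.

Answer: 10

Derivation:
Tile 4: at (0,0), goal (1,0), distance |0-1|+|0-0| = 1
Tile 5: at (0,1), goal (1,1), distance |0-1|+|1-1| = 1
Tile 3: at (0,2), goal (0,2), distance |0-0|+|2-2| = 0
Tile 7: at (1,0), goal (2,0), distance |1-2|+|0-0| = 1
Tile 8: at (1,2), goal (2,1), distance |1-2|+|2-1| = 2
Tile 1: at (2,0), goal (0,0), distance |2-0|+|0-0| = 2
Tile 2: at (2,1), goal (0,1), distance |2-0|+|1-1| = 2
Tile 6: at (2,2), goal (1,2), distance |2-1|+|2-2| = 1
Sum: 1 + 1 + 0 + 1 + 2 + 2 + 2 + 1 = 10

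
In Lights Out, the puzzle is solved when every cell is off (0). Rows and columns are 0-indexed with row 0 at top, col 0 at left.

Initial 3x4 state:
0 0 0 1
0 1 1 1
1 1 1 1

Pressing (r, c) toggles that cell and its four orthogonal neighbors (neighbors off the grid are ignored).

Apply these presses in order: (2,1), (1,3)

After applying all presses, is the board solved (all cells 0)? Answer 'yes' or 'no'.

Answer: yes

Derivation:
After press 1 at (2,1):
0 0 0 1
0 0 1 1
0 0 0 1

After press 2 at (1,3):
0 0 0 0
0 0 0 0
0 0 0 0

Lights still on: 0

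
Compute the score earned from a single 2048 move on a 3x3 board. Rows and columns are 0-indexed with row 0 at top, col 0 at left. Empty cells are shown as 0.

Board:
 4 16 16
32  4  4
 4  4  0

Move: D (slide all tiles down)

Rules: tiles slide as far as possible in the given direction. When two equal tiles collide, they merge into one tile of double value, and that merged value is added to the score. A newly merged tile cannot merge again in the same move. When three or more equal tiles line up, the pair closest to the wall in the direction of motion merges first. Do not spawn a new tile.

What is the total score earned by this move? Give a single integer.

Answer: 8

Derivation:
Slide down:
col 0: [4, 32, 4] -> [4, 32, 4]  score +0 (running 0)
col 1: [16, 4, 4] -> [0, 16, 8]  score +8 (running 8)
col 2: [16, 4, 0] -> [0, 16, 4]  score +0 (running 8)
Board after move:
 4  0  0
32 16 16
 4  8  4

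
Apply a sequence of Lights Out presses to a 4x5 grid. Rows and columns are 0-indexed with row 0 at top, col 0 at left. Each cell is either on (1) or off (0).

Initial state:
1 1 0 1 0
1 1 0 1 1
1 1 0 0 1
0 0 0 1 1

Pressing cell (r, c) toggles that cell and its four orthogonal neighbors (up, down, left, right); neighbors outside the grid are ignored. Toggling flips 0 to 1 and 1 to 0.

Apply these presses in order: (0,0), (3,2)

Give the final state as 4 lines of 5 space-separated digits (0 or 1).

After press 1 at (0,0):
0 0 0 1 0
0 1 0 1 1
1 1 0 0 1
0 0 0 1 1

After press 2 at (3,2):
0 0 0 1 0
0 1 0 1 1
1 1 1 0 1
0 1 1 0 1

Answer: 0 0 0 1 0
0 1 0 1 1
1 1 1 0 1
0 1 1 0 1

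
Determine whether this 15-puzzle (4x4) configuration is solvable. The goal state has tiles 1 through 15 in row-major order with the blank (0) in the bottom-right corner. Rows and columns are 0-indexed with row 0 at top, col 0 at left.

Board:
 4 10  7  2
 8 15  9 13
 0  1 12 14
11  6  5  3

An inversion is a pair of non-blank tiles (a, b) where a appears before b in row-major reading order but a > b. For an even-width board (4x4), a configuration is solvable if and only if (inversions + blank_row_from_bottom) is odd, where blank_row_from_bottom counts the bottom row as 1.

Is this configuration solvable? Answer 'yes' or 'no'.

Answer: no

Derivation:
Inversions: 54
Blank is in row 2 (0-indexed from top), which is row 2 counting from the bottom (bottom = 1).
54 + 2 = 56, which is even, so the puzzle is not solvable.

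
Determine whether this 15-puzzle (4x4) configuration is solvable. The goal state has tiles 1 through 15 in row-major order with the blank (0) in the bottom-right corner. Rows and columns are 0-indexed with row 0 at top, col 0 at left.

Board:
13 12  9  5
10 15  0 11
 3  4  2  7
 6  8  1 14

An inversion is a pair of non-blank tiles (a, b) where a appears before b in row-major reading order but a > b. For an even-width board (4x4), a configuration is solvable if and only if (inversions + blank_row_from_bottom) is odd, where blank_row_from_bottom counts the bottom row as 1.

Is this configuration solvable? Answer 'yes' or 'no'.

Answer: no

Derivation:
Inversions: 67
Blank is in row 1 (0-indexed from top), which is row 3 counting from the bottom (bottom = 1).
67 + 3 = 70, which is even, so the puzzle is not solvable.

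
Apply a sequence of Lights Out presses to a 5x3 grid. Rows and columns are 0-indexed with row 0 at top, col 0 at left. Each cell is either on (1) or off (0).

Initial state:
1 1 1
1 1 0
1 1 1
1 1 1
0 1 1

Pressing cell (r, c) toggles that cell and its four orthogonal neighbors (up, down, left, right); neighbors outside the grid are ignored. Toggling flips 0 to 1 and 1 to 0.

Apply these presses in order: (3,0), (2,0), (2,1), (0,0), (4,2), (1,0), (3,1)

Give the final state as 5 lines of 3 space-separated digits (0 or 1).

After press 1 at (3,0):
1 1 1
1 1 0
0 1 1
0 0 1
1 1 1

After press 2 at (2,0):
1 1 1
0 1 0
1 0 1
1 0 1
1 1 1

After press 3 at (2,1):
1 1 1
0 0 0
0 1 0
1 1 1
1 1 1

After press 4 at (0,0):
0 0 1
1 0 0
0 1 0
1 1 1
1 1 1

After press 5 at (4,2):
0 0 1
1 0 0
0 1 0
1 1 0
1 0 0

After press 6 at (1,0):
1 0 1
0 1 0
1 1 0
1 1 0
1 0 0

After press 7 at (3,1):
1 0 1
0 1 0
1 0 0
0 0 1
1 1 0

Answer: 1 0 1
0 1 0
1 0 0
0 0 1
1 1 0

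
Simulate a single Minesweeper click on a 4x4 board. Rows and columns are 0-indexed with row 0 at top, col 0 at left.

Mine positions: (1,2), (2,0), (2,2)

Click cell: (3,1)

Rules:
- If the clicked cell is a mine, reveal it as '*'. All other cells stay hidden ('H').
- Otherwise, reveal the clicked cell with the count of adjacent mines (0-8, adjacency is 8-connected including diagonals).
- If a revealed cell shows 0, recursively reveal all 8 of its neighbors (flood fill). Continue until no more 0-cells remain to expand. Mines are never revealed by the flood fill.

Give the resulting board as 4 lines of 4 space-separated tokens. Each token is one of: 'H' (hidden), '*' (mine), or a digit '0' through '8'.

H H H H
H H H H
H H H H
H 2 H H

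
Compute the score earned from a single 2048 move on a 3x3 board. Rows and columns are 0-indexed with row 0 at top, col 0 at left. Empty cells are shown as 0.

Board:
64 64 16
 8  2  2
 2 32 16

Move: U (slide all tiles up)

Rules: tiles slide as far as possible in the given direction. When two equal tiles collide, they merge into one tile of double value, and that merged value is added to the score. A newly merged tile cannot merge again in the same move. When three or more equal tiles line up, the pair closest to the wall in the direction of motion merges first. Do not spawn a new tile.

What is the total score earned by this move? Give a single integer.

Answer: 0

Derivation:
Slide up:
col 0: [64, 8, 2] -> [64, 8, 2]  score +0 (running 0)
col 1: [64, 2, 32] -> [64, 2, 32]  score +0 (running 0)
col 2: [16, 2, 16] -> [16, 2, 16]  score +0 (running 0)
Board after move:
64 64 16
 8  2  2
 2 32 16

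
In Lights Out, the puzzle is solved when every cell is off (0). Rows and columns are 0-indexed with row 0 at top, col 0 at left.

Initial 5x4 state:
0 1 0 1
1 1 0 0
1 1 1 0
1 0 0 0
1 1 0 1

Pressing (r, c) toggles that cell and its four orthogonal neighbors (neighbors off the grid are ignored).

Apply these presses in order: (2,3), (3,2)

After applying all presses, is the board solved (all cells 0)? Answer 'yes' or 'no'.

After press 1 at (2,3):
0 1 0 1
1 1 0 1
1 1 0 1
1 0 0 1
1 1 0 1

After press 2 at (3,2):
0 1 0 1
1 1 0 1
1 1 1 1
1 1 1 0
1 1 1 1

Lights still on: 16

Answer: no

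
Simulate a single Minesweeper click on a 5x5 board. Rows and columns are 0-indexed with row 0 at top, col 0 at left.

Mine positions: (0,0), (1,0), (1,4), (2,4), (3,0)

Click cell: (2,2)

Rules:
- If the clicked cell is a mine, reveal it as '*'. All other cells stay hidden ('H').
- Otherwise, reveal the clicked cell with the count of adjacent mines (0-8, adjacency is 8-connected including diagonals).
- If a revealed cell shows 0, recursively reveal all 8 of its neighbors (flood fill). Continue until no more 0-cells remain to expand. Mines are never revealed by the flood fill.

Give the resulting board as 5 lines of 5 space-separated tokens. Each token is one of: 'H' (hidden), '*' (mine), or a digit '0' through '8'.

H 2 0 1 H
H 2 0 2 H
H 2 0 2 H
H 1 0 1 1
H 1 0 0 0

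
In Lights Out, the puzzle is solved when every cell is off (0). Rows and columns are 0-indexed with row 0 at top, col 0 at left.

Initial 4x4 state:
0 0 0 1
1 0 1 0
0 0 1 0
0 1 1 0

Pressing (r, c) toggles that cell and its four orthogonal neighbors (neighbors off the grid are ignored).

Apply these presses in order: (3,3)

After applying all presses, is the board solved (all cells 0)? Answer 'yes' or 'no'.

After press 1 at (3,3):
0 0 0 1
1 0 1 0
0 0 1 1
0 1 0 1

Lights still on: 7

Answer: no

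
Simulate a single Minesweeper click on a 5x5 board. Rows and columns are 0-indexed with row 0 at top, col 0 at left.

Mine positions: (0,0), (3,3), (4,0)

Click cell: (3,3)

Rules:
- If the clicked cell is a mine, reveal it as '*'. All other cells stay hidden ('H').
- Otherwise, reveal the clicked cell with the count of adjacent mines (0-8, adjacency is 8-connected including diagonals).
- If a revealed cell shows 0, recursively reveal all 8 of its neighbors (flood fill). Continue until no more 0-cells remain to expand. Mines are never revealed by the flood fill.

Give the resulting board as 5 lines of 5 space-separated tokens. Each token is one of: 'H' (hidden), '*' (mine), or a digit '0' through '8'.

H H H H H
H H H H H
H H H H H
H H H * H
H H H H H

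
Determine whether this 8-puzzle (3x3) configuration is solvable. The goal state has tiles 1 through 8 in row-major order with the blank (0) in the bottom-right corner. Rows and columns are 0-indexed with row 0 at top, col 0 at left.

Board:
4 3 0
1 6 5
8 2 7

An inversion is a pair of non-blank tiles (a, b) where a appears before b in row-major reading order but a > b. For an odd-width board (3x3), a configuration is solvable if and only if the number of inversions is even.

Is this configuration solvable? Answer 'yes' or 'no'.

Answer: yes

Derivation:
Inversions (pairs i<j in row-major order where tile[i] > tile[j] > 0): 10
10 is even, so the puzzle is solvable.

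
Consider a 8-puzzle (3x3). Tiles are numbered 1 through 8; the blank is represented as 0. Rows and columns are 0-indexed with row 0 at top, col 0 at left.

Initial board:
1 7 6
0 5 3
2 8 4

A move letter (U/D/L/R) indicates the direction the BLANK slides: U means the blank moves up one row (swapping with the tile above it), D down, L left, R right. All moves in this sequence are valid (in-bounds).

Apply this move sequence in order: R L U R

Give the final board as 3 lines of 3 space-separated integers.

After move 1 (R):
1 7 6
5 0 3
2 8 4

After move 2 (L):
1 7 6
0 5 3
2 8 4

After move 3 (U):
0 7 6
1 5 3
2 8 4

After move 4 (R):
7 0 6
1 5 3
2 8 4

Answer: 7 0 6
1 5 3
2 8 4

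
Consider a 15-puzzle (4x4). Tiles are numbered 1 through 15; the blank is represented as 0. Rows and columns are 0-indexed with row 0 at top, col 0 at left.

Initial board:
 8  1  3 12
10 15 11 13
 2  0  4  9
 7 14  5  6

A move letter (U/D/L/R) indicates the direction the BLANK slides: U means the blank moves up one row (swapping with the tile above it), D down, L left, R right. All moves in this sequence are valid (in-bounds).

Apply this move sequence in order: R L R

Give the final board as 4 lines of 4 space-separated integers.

After move 1 (R):
 8  1  3 12
10 15 11 13
 2  4  0  9
 7 14  5  6

After move 2 (L):
 8  1  3 12
10 15 11 13
 2  0  4  9
 7 14  5  6

After move 3 (R):
 8  1  3 12
10 15 11 13
 2  4  0  9
 7 14  5  6

Answer:  8  1  3 12
10 15 11 13
 2  4  0  9
 7 14  5  6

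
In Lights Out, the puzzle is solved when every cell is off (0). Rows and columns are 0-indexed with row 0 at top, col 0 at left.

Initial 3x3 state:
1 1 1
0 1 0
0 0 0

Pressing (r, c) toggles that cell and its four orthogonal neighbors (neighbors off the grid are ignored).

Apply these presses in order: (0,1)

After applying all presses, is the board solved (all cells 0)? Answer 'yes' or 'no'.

Answer: yes

Derivation:
After press 1 at (0,1):
0 0 0
0 0 0
0 0 0

Lights still on: 0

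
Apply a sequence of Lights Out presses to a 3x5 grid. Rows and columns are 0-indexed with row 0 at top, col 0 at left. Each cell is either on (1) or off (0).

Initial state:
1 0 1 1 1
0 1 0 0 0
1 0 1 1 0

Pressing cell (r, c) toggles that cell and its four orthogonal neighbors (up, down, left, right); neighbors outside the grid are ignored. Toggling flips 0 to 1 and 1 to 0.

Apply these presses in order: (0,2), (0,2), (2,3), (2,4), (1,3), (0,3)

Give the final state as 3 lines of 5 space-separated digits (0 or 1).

Answer: 1 0 0 1 0
0 1 1 1 0
1 0 0 0 0

Derivation:
After press 1 at (0,2):
1 1 0 0 1
0 1 1 0 0
1 0 1 1 0

After press 2 at (0,2):
1 0 1 1 1
0 1 0 0 0
1 0 1 1 0

After press 3 at (2,3):
1 0 1 1 1
0 1 0 1 0
1 0 0 0 1

After press 4 at (2,4):
1 0 1 1 1
0 1 0 1 1
1 0 0 1 0

After press 5 at (1,3):
1 0 1 0 1
0 1 1 0 0
1 0 0 0 0

After press 6 at (0,3):
1 0 0 1 0
0 1 1 1 0
1 0 0 0 0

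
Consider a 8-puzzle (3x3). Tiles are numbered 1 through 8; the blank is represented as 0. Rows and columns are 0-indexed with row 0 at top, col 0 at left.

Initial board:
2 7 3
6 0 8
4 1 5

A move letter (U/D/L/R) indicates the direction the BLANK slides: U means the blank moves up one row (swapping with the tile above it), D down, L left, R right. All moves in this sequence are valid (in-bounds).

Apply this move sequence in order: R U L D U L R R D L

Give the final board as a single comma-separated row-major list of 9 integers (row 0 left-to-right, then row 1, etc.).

Answer: 2, 7, 3, 6, 0, 8, 4, 1, 5

Derivation:
After move 1 (R):
2 7 3
6 8 0
4 1 5

After move 2 (U):
2 7 0
6 8 3
4 1 5

After move 3 (L):
2 0 7
6 8 3
4 1 5

After move 4 (D):
2 8 7
6 0 3
4 1 5

After move 5 (U):
2 0 7
6 8 3
4 1 5

After move 6 (L):
0 2 7
6 8 3
4 1 5

After move 7 (R):
2 0 7
6 8 3
4 1 5

After move 8 (R):
2 7 0
6 8 3
4 1 5

After move 9 (D):
2 7 3
6 8 0
4 1 5

After move 10 (L):
2 7 3
6 0 8
4 1 5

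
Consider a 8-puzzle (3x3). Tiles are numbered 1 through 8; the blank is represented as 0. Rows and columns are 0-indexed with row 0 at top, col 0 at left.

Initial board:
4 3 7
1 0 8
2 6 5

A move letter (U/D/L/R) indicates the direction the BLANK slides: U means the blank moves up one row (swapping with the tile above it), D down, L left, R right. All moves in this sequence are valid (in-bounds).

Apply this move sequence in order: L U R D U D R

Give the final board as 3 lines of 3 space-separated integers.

After move 1 (L):
4 3 7
0 1 8
2 6 5

After move 2 (U):
0 3 7
4 1 8
2 6 5

After move 3 (R):
3 0 7
4 1 8
2 6 5

After move 4 (D):
3 1 7
4 0 8
2 6 5

After move 5 (U):
3 0 7
4 1 8
2 6 5

After move 6 (D):
3 1 7
4 0 8
2 6 5

After move 7 (R):
3 1 7
4 8 0
2 6 5

Answer: 3 1 7
4 8 0
2 6 5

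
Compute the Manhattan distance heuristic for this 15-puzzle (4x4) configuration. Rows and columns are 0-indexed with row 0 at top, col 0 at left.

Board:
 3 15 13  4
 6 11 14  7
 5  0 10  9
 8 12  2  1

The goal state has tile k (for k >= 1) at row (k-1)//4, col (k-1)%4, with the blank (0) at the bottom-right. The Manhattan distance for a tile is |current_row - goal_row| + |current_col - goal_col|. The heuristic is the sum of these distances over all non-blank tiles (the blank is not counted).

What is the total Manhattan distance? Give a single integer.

Answer: 41

Derivation:
Tile 3: (0,0)->(0,2) = 2
Tile 15: (0,1)->(3,2) = 4
Tile 13: (0,2)->(3,0) = 5
Tile 4: (0,3)->(0,3) = 0
Tile 6: (1,0)->(1,1) = 1
Tile 11: (1,1)->(2,2) = 2
Tile 14: (1,2)->(3,1) = 3
Tile 7: (1,3)->(1,2) = 1
Tile 5: (2,0)->(1,0) = 1
Tile 10: (2,2)->(2,1) = 1
Tile 9: (2,3)->(2,0) = 3
Tile 8: (3,0)->(1,3) = 5
Tile 12: (3,1)->(2,3) = 3
Tile 2: (3,2)->(0,1) = 4
Tile 1: (3,3)->(0,0) = 6
Sum: 2 + 4 + 5 + 0 + 1 + 2 + 3 + 1 + 1 + 1 + 3 + 5 + 3 + 4 + 6 = 41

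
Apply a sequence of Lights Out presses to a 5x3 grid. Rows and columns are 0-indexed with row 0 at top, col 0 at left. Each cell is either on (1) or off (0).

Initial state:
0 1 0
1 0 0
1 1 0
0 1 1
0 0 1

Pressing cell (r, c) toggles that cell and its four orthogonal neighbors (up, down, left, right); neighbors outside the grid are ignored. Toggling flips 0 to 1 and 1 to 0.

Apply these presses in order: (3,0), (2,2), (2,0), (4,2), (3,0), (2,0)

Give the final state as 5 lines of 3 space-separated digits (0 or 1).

Answer: 0 1 0
1 0 1
1 0 1
0 1 1
0 1 0

Derivation:
After press 1 at (3,0):
0 1 0
1 0 0
0 1 0
1 0 1
1 0 1

After press 2 at (2,2):
0 1 0
1 0 1
0 0 1
1 0 0
1 0 1

After press 3 at (2,0):
0 1 0
0 0 1
1 1 1
0 0 0
1 0 1

After press 4 at (4,2):
0 1 0
0 0 1
1 1 1
0 0 1
1 1 0

After press 5 at (3,0):
0 1 0
0 0 1
0 1 1
1 1 1
0 1 0

After press 6 at (2,0):
0 1 0
1 0 1
1 0 1
0 1 1
0 1 0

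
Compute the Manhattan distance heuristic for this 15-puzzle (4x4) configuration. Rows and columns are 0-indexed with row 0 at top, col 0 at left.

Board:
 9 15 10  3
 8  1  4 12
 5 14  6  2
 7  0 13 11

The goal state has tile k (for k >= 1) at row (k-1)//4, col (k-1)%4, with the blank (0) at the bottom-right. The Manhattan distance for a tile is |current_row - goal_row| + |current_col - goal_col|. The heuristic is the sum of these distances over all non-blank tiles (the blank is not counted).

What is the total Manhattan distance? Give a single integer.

Tile 9: at (0,0), goal (2,0), distance |0-2|+|0-0| = 2
Tile 15: at (0,1), goal (3,2), distance |0-3|+|1-2| = 4
Tile 10: at (0,2), goal (2,1), distance |0-2|+|2-1| = 3
Tile 3: at (0,3), goal (0,2), distance |0-0|+|3-2| = 1
Tile 8: at (1,0), goal (1,3), distance |1-1|+|0-3| = 3
Tile 1: at (1,1), goal (0,0), distance |1-0|+|1-0| = 2
Tile 4: at (1,2), goal (0,3), distance |1-0|+|2-3| = 2
Tile 12: at (1,3), goal (2,3), distance |1-2|+|3-3| = 1
Tile 5: at (2,0), goal (1,0), distance |2-1|+|0-0| = 1
Tile 14: at (2,1), goal (3,1), distance |2-3|+|1-1| = 1
Tile 6: at (2,2), goal (1,1), distance |2-1|+|2-1| = 2
Tile 2: at (2,3), goal (0,1), distance |2-0|+|3-1| = 4
Tile 7: at (3,0), goal (1,2), distance |3-1|+|0-2| = 4
Tile 13: at (3,2), goal (3,0), distance |3-3|+|2-0| = 2
Tile 11: at (3,3), goal (2,2), distance |3-2|+|3-2| = 2
Sum: 2 + 4 + 3 + 1 + 3 + 2 + 2 + 1 + 1 + 1 + 2 + 4 + 4 + 2 + 2 = 34

Answer: 34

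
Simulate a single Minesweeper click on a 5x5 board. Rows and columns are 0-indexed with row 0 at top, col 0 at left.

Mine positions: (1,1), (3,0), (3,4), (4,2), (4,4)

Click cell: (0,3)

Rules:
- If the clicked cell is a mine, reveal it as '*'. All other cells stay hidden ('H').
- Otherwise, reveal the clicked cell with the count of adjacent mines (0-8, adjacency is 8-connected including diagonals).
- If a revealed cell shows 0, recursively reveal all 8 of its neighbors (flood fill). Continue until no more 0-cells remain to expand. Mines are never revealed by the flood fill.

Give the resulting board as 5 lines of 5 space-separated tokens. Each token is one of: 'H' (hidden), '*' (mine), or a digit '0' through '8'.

H H 1 0 0
H H 1 0 0
H H 1 1 1
H H H H H
H H H H H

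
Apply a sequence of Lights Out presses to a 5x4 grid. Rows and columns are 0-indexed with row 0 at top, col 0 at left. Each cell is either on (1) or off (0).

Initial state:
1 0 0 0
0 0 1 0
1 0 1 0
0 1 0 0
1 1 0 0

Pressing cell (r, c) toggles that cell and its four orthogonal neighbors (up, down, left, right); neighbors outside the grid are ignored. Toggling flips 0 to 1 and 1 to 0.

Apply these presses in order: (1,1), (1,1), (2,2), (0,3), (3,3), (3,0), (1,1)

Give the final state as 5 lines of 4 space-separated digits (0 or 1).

Answer: 1 1 1 1
1 1 1 1
0 0 0 0
1 0 0 1
0 1 0 1

Derivation:
After press 1 at (1,1):
1 1 0 0
1 1 0 0
1 1 1 0
0 1 0 0
1 1 0 0

After press 2 at (1,1):
1 0 0 0
0 0 1 0
1 0 1 0
0 1 0 0
1 1 0 0

After press 3 at (2,2):
1 0 0 0
0 0 0 0
1 1 0 1
0 1 1 0
1 1 0 0

After press 4 at (0,3):
1 0 1 1
0 0 0 1
1 1 0 1
0 1 1 0
1 1 0 0

After press 5 at (3,3):
1 0 1 1
0 0 0 1
1 1 0 0
0 1 0 1
1 1 0 1

After press 6 at (3,0):
1 0 1 1
0 0 0 1
0 1 0 0
1 0 0 1
0 1 0 1

After press 7 at (1,1):
1 1 1 1
1 1 1 1
0 0 0 0
1 0 0 1
0 1 0 1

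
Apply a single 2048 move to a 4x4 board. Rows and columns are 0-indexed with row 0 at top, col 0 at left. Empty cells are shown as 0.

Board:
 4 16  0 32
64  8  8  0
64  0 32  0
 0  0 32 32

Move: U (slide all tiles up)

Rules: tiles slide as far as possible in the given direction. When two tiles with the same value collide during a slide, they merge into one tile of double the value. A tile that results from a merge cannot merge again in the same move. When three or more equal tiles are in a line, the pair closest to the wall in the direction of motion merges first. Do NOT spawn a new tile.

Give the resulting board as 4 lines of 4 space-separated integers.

Answer:   4  16   8  64
128   8  64   0
  0   0   0   0
  0   0   0   0

Derivation:
Slide up:
col 0: [4, 64, 64, 0] -> [4, 128, 0, 0]
col 1: [16, 8, 0, 0] -> [16, 8, 0, 0]
col 2: [0, 8, 32, 32] -> [8, 64, 0, 0]
col 3: [32, 0, 0, 32] -> [64, 0, 0, 0]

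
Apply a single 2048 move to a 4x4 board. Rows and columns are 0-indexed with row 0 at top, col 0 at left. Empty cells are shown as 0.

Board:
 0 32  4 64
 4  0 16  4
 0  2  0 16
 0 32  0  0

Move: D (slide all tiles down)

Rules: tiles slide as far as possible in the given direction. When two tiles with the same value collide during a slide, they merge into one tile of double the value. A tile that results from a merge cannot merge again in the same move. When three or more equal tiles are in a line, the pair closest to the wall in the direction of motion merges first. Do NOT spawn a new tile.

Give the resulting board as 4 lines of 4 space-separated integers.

Slide down:
col 0: [0, 4, 0, 0] -> [0, 0, 0, 4]
col 1: [32, 0, 2, 32] -> [0, 32, 2, 32]
col 2: [4, 16, 0, 0] -> [0, 0, 4, 16]
col 3: [64, 4, 16, 0] -> [0, 64, 4, 16]

Answer:  0  0  0  0
 0 32  0 64
 0  2  4  4
 4 32 16 16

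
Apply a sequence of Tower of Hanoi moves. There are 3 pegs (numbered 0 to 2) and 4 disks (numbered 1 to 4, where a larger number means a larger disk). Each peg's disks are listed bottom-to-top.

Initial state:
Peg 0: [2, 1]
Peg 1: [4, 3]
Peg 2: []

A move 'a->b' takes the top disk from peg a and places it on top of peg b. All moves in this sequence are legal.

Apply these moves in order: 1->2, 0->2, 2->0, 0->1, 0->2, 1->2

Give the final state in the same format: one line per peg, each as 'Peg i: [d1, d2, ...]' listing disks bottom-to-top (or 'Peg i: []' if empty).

Answer: Peg 0: []
Peg 1: [4]
Peg 2: [3, 2, 1]

Derivation:
After move 1 (1->2):
Peg 0: [2, 1]
Peg 1: [4]
Peg 2: [3]

After move 2 (0->2):
Peg 0: [2]
Peg 1: [4]
Peg 2: [3, 1]

After move 3 (2->0):
Peg 0: [2, 1]
Peg 1: [4]
Peg 2: [3]

After move 4 (0->1):
Peg 0: [2]
Peg 1: [4, 1]
Peg 2: [3]

After move 5 (0->2):
Peg 0: []
Peg 1: [4, 1]
Peg 2: [3, 2]

After move 6 (1->2):
Peg 0: []
Peg 1: [4]
Peg 2: [3, 2, 1]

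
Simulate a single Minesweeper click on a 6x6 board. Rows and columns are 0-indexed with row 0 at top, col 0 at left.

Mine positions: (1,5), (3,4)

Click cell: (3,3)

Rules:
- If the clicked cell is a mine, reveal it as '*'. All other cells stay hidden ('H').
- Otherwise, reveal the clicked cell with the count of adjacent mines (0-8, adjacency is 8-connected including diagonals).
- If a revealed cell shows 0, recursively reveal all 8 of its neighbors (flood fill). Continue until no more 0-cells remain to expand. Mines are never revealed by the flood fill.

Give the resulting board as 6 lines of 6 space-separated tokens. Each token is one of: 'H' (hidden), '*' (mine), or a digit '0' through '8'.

H H H H H H
H H H H H H
H H H H H H
H H H 1 H H
H H H H H H
H H H H H H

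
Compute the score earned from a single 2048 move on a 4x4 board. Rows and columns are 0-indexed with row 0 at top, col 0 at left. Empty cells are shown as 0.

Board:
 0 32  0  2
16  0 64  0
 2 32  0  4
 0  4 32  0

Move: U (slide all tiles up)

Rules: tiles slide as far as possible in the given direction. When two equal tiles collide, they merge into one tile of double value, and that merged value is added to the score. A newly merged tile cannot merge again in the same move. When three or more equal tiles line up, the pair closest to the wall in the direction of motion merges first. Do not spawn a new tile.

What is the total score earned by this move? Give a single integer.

Slide up:
col 0: [0, 16, 2, 0] -> [16, 2, 0, 0]  score +0 (running 0)
col 1: [32, 0, 32, 4] -> [64, 4, 0, 0]  score +64 (running 64)
col 2: [0, 64, 0, 32] -> [64, 32, 0, 0]  score +0 (running 64)
col 3: [2, 0, 4, 0] -> [2, 4, 0, 0]  score +0 (running 64)
Board after move:
16 64 64  2
 2  4 32  4
 0  0  0  0
 0  0  0  0

Answer: 64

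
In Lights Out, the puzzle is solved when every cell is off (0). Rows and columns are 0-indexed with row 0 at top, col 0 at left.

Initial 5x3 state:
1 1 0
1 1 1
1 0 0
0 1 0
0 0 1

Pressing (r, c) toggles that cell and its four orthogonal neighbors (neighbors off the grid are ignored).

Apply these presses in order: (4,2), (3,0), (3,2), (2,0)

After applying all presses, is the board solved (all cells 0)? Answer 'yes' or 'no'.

Answer: no

Derivation:
After press 1 at (4,2):
1 1 0
1 1 1
1 0 0
0 1 1
0 1 0

After press 2 at (3,0):
1 1 0
1 1 1
0 0 0
1 0 1
1 1 0

After press 3 at (3,2):
1 1 0
1 1 1
0 0 1
1 1 0
1 1 1

After press 4 at (2,0):
1 1 0
0 1 1
1 1 1
0 1 0
1 1 1

Lights still on: 11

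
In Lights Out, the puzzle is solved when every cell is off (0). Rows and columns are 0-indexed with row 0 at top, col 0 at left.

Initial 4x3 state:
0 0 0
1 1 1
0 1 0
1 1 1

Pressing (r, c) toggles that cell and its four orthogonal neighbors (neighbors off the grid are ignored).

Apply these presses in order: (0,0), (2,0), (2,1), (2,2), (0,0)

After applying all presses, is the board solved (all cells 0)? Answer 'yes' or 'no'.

Answer: yes

Derivation:
After press 1 at (0,0):
1 1 0
0 1 1
0 1 0
1 1 1

After press 2 at (2,0):
1 1 0
1 1 1
1 0 0
0 1 1

After press 3 at (2,1):
1 1 0
1 0 1
0 1 1
0 0 1

After press 4 at (2,2):
1 1 0
1 0 0
0 0 0
0 0 0

After press 5 at (0,0):
0 0 0
0 0 0
0 0 0
0 0 0

Lights still on: 0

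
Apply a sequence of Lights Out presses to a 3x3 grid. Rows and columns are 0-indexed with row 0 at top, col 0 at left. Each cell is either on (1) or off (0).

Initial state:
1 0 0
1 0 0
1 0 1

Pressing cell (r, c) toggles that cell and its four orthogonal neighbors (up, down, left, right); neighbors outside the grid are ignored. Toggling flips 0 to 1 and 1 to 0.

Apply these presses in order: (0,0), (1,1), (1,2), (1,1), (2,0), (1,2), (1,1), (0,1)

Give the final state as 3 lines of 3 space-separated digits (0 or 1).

After press 1 at (0,0):
0 1 0
0 0 0
1 0 1

After press 2 at (1,1):
0 0 0
1 1 1
1 1 1

After press 3 at (1,2):
0 0 1
1 0 0
1 1 0

After press 4 at (1,1):
0 1 1
0 1 1
1 0 0

After press 5 at (2,0):
0 1 1
1 1 1
0 1 0

After press 6 at (1,2):
0 1 0
1 0 0
0 1 1

After press 7 at (1,1):
0 0 0
0 1 1
0 0 1

After press 8 at (0,1):
1 1 1
0 0 1
0 0 1

Answer: 1 1 1
0 0 1
0 0 1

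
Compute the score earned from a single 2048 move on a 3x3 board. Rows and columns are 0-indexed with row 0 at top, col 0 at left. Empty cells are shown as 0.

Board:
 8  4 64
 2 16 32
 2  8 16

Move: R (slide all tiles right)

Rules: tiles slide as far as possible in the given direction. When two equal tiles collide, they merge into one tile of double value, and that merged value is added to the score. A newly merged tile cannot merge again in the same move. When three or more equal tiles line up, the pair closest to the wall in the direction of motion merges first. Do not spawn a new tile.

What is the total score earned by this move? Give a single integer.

Answer: 0

Derivation:
Slide right:
row 0: [8, 4, 64] -> [8, 4, 64]  score +0 (running 0)
row 1: [2, 16, 32] -> [2, 16, 32]  score +0 (running 0)
row 2: [2, 8, 16] -> [2, 8, 16]  score +0 (running 0)
Board after move:
 8  4 64
 2 16 32
 2  8 16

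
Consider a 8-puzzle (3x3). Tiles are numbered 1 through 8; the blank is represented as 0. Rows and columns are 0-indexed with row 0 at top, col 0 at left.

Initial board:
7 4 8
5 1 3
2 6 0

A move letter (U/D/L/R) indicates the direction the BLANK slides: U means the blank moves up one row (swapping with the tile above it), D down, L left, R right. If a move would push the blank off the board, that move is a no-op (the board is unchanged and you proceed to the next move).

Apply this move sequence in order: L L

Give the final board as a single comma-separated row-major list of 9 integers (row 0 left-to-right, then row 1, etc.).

After move 1 (L):
7 4 8
5 1 3
2 0 6

After move 2 (L):
7 4 8
5 1 3
0 2 6

Answer: 7, 4, 8, 5, 1, 3, 0, 2, 6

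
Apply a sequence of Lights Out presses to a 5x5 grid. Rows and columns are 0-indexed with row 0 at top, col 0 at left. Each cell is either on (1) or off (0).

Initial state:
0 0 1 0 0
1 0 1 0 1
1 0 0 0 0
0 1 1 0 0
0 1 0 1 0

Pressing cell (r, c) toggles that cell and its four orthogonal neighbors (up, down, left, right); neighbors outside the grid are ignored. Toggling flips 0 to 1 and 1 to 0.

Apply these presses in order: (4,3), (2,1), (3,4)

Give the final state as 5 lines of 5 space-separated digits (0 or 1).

Answer: 0 0 1 0 0
1 1 1 0 1
0 1 1 0 1
0 0 1 0 1
0 1 1 0 0

Derivation:
After press 1 at (4,3):
0 0 1 0 0
1 0 1 0 1
1 0 0 0 0
0 1 1 1 0
0 1 1 0 1

After press 2 at (2,1):
0 0 1 0 0
1 1 1 0 1
0 1 1 0 0
0 0 1 1 0
0 1 1 0 1

After press 3 at (3,4):
0 0 1 0 0
1 1 1 0 1
0 1 1 0 1
0 0 1 0 1
0 1 1 0 0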